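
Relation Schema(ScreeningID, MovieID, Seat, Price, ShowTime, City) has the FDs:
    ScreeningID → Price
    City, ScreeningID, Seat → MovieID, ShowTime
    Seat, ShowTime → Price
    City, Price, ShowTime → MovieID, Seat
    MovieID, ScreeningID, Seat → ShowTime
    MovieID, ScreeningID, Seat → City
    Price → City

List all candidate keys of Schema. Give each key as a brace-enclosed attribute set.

{ScreeningID, Seat}, {ScreeningID, ShowTime}

No FD produces {ScreeningID}, so it must be in every candidate key.
{ScreeningID, Seat}⁺ = {City, MovieID, Price, ScreeningID, Seat, ShowTime}, which is every attribute, so {ScreeningID, Seat} is a candidate key.
{ScreeningID, ShowTime}⁺ = {City, MovieID, Price, ScreeningID, Seat, ShowTime}, which is every attribute, so {ScreeningID, ShowTime} is a candidate key.
Any other superkey properly contains one of these, so there are no further candidate keys.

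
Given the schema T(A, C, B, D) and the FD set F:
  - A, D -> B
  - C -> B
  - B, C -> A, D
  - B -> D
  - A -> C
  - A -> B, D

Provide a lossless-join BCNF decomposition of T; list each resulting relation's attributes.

Candidate keys of the original relation: {A}, {C}.
In {A, B, C, D}, {B} is not a superkey ({B}⁺ restricted to this set is {B, D}), so split on B -> D into {B, D} and {A, B, C}.
{B, D} is in BCNF.
{A, B, C} is in BCNF.

{A, B, C}; {B, D}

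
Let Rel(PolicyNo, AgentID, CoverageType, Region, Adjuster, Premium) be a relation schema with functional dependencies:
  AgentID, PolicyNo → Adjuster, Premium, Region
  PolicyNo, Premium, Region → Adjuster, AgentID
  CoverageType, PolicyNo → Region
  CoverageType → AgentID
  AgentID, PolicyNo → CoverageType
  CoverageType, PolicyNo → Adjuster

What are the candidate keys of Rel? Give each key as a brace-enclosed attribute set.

{AgentID, PolicyNo}, {CoverageType, PolicyNo}, {PolicyNo, Premium, Region}

{PolicyNo} never appears on the right of any FD, so every key must include it.
{AgentID, PolicyNo} is a candidate key since {AgentID, PolicyNo}⁺ = {Adjuster, AgentID, CoverageType, PolicyNo, Premium, Region} covers every attribute.
{CoverageType, PolicyNo} is a candidate key since {CoverageType, PolicyNo}⁺ = {Adjuster, AgentID, CoverageType, PolicyNo, Premium, Region} covers every attribute.
{PolicyNo, Premium, Region} is a candidate key since {PolicyNo, Premium, Region}⁺ = {Adjuster, AgentID, CoverageType, PolicyNo, Premium, Region} covers every attribute.
Any other superkey properly contains one of these, so there are no further candidate keys.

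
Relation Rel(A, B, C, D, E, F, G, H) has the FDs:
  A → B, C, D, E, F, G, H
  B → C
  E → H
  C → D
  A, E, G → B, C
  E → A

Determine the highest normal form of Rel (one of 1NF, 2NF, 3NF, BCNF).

2NF

Candidate keys: {A}, {E}. Prime attributes: {A, E}.
B → C: {B}⁺ = {B, C, D}, which is not all of the attributes, so the left side is not a superkey — BCNF is violated.
B → C determines the non-prime attribute {C} from a non-superkey — 3NF is violated.
All keys have size 1, which rules out partial dependencies — 2NF is satisfied.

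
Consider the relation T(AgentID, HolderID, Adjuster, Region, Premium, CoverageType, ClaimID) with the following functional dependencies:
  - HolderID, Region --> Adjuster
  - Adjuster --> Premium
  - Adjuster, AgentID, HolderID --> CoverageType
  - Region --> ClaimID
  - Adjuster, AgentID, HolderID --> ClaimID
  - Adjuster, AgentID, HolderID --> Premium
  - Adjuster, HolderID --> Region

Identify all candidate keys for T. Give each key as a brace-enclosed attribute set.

No FD produces {AgentID, HolderID}, so they must be in every candidate key.
{Adjuster, AgentID, HolderID}⁺ = {Adjuster, AgentID, ClaimID, CoverageType, HolderID, Premium, Region}, which is every attribute, so {Adjuster, AgentID, HolderID} is a candidate key.
{AgentID, HolderID, Region}⁺ = {Adjuster, AgentID, ClaimID, CoverageType, HolderID, Premium, Region}, which is every attribute, so {AgentID, HolderID, Region} is a candidate key.
Any other superkey properly contains one of these, so there are no further candidate keys.

{Adjuster, AgentID, HolderID}, {AgentID, HolderID, Region}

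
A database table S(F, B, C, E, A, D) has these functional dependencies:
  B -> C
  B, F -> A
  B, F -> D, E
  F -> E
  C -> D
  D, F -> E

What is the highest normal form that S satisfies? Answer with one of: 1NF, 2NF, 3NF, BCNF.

1NF

Candidate key: {B, F}. Prime attributes: {B, F}.
B -> C breaks BCNF: {B}⁺ = {B, C, D}, so {B} is not a superkey.
Because {C} is non-prime and the left side of B -> C is not a superkey, the relation is not in 3NF.
Since {B} ⊂ {B, F} and {B}⁺ ⊇ {C, D} with {C, D} non-prime, there is a partial dependency; 2NF fails.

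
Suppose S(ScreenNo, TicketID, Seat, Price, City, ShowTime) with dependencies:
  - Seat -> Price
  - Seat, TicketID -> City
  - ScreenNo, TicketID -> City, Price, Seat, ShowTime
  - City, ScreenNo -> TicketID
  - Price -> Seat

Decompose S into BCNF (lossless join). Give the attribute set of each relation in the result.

Candidate keys of the original relation: {City, ScreenNo}, {ScreenNo, TicketID}.
In {City, Price, ScreenNo, Seat, ShowTime, TicketID}, {Seat} is not a superkey ({Seat}⁺ restricted to this set is {Price, Seat}), so split on Seat -> Price into {Price, Seat} and {City, ScreenNo, Seat, ShowTime, TicketID}.
{Price, Seat}: every determinant is a superkey — BCNF.
In {City, ScreenNo, Seat, ShowTime, TicketID}, {Seat, TicketID} is not a superkey ({Seat, TicketID}⁺ restricted to this set is {City, Seat, TicketID}), so split on Seat, TicketID -> City into {City, Seat, TicketID} and {ScreenNo, Seat, ShowTime, TicketID}.
{City, Seat, TicketID}: every determinant is a superkey — BCNF.
{ScreenNo, Seat, ShowTime, TicketID}: every determinant is a superkey — BCNF.

{City, Seat, TicketID}; {Price, Seat}; {ScreenNo, Seat, ShowTime, TicketID}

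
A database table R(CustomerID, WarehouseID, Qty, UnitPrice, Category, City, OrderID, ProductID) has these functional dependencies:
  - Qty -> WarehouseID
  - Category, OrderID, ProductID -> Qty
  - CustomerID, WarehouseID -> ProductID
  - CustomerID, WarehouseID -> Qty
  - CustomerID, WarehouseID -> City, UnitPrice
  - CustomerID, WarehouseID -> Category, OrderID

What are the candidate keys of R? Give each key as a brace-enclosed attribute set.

{Category, CustomerID, OrderID, ProductID}, {CustomerID, Qty}, {CustomerID, WarehouseID}

No FD produces {CustomerID}, so it must be in every candidate key.
{CustomerID, Qty}⁺ = {Category, City, CustomerID, OrderID, ProductID, Qty, UnitPrice, WarehouseID} — all of the relation — so {CustomerID, Qty} is a candidate key.
{CustomerID, WarehouseID}⁺ = {Category, City, CustomerID, OrderID, ProductID, Qty, UnitPrice, WarehouseID} — all of the relation — so {CustomerID, WarehouseID} is a candidate key.
{Category, CustomerID, OrderID, ProductID}⁺ = {Category, City, CustomerID, OrderID, ProductID, Qty, UnitPrice, WarehouseID} — all of the relation — so {Category, CustomerID, OrderID, ProductID} is a candidate key.
No proper subset of any of these is a key, and no other minimal superkey exists.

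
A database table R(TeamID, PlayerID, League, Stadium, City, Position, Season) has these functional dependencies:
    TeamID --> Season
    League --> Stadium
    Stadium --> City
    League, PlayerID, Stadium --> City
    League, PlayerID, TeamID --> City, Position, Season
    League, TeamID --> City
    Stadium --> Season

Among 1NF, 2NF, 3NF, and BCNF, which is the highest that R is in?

1NF

Candidate key: {League, PlayerID, TeamID}. Prime attributes: {League, PlayerID, TeamID}.
TeamID --> Season: {TeamID}⁺ = {Season, TeamID}, which is not all of the attributes, so the left side is not a superkey — BCNF is violated.
TeamID --> Season has non-prime {Season} on the right and a non-superkey on the left, so 3NF fails.
The proper key subset {League} of {League, PlayerID, TeamID} determines non-prime {City, Season, Stadium}, so the relation is not even in 2NF.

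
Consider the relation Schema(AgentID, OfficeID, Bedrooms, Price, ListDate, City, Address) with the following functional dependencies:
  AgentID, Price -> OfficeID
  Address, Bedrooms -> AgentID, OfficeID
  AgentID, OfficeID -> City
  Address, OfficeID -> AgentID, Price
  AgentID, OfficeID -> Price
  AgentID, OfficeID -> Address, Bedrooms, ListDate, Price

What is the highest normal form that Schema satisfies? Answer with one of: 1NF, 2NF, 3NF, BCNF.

BCNF

Candidate keys: {Address, Bedrooms}, {Address, OfficeID}, {AgentID, OfficeID}, {AgentID, Price}. Prime attributes: {Address, AgentID, Bedrooms, OfficeID, Price}.
Every FD has a superkey on the left, so the relation is in BCNF.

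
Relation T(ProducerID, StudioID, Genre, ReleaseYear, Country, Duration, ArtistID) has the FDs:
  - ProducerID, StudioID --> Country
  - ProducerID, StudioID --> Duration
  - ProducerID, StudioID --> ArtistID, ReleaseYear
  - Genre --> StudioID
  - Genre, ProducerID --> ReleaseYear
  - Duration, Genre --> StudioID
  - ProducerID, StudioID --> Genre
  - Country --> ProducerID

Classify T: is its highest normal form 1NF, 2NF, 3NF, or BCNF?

Candidate keys: {Country, Genre}, {Country, StudioID}, {Genre, ProducerID}, {ProducerID, StudioID}. Prime attributes: {Country, Genre, ProducerID, StudioID}.
For Genre --> StudioID we have {Genre}⁺ = {Genre, StudioID}; {Genre} is not a superkey, so BCNF fails.
But every attribute on its right side ({StudioID}) is prime, and the same holds for every other non-superkey FD, so 3NF still holds.

3NF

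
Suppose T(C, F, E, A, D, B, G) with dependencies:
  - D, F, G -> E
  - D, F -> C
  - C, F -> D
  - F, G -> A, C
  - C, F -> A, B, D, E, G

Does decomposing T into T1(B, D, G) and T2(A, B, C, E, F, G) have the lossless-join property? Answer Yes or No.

T1 ∩ T2 = {B, G}; its closure under F is {B, G}.
T1 ⊄ {B, G} and T2 ⊄ {B, G}, so the split is lossy.

No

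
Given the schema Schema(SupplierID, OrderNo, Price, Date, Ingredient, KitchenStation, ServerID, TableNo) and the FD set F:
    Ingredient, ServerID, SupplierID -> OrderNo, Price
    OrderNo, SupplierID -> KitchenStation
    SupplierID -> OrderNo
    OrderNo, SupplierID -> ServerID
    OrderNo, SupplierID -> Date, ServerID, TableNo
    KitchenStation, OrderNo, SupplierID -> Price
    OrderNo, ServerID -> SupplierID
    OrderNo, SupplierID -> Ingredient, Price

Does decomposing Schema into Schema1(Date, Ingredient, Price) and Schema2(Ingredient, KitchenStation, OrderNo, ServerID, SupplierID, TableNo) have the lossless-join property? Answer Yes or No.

Common attributes: {Ingredient}; their closure is {Ingredient}.
Schema1 ⊄ {Ingredient} and Schema2 ⊄ {Ingredient}, so the split is lossy.

No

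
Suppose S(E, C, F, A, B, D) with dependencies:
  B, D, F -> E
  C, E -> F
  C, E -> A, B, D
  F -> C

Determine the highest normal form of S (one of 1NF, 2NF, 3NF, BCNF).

Candidate keys: {B, D, F}, {C, E}, {E, F}. Prime attributes: {B, C, D, E, F}.
F -> C breaks BCNF: {F}⁺ = {C, F}, so {F} is not a superkey.
But every attribute on its right side ({C}) is prime, and the same holds for every other non-superkey FD, so 3NF still holds.

3NF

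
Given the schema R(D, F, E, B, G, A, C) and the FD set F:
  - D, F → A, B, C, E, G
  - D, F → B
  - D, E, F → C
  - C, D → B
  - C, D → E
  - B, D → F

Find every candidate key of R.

{B, D}, {C, D}, {D, F}

Attributes never on any right-hand side: {D} — every candidate key must contain it.
{B, D} is a candidate key since {B, D}⁺ = {A, B, C, D, E, F, G} covers every attribute.
{C, D} is a candidate key since {C, D}⁺ = {A, B, C, D, E, F, G} covers every attribute.
{D, F} is a candidate key since {D, F}⁺ = {A, B, C, D, E, F, G} covers every attribute.
These are minimal and exhaustive — every other superkey contains one of them.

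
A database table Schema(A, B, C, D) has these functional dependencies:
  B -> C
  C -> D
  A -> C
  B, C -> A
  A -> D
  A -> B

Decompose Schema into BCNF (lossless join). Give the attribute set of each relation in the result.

Candidate keys of the original relation: {A}, {B}.
Within {A, B, C, D}: {C}⁺ ∩ {A, B, C, D} = {C, D}, not the whole set, so C -> D violates BCNF; decompose into {C, D} and {A, B, C}.
{C, D} is in BCNF.
{A, B, C} is in BCNF.

{A, B, C}; {C, D}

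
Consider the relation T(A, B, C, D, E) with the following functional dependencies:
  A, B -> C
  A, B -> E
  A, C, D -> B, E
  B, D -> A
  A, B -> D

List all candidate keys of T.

{A, B}, {A, C, D}, {B, D}

{A, B}⁺ = {A, B, C, D, E} — all of the relation — so {A, B} is a candidate key.
{B, D}⁺ = {A, B, C, D, E} — all of the relation — so {B, D} is a candidate key.
{A, C, D}⁺ = {A, B, C, D, E} — all of the relation — so {A, C, D} is a candidate key.
No proper subset of any of these is a key, and no other minimal superkey exists.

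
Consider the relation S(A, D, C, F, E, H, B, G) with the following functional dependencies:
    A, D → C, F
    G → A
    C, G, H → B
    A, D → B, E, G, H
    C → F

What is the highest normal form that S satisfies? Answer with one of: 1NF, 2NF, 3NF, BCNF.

Candidate keys: {A, D}, {D, G}. Prime attributes: {A, D, G}.
G → A breaks BCNF: {G}⁺ = {A, G}, so {G} is not a superkey.
C, G, H → B determines the non-prime attribute {B} from a non-superkey — 3NF is violated.
No non-prime attribute depends on a proper subset of any candidate key, so 2NF holds.

2NF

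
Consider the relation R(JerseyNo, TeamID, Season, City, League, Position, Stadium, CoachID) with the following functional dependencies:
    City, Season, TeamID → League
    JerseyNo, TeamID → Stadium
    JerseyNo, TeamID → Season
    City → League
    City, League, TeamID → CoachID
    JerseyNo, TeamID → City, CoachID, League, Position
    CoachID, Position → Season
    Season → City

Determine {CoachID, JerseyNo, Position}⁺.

Start with {CoachID, JerseyNo, Position}.
CoachID, Position → Season applies; add {Season} → now {CoachID, JerseyNo, Position, Season}.
Season → City applies; add {City} → now {City, CoachID, JerseyNo, Position, Season}.
City → League applies; add {League} → now {City, CoachID, JerseyNo, League, Position, Season}.
No further FD applies.

{City, CoachID, JerseyNo, League, Position, Season}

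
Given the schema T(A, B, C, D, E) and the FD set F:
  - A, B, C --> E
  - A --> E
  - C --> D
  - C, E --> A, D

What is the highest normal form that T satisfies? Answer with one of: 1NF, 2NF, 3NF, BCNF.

1NF

Candidate keys: {A, B, C}, {B, C, E}. Prime attributes: {A, B, C, E}.
A --> E breaks BCNF: {A}⁺ = {A, E}, so {A} is not a superkey.
Because {D} is non-prime and the left side of C --> D is not a superkey, the relation is not in 3NF.
The proper key subset {C} of {A, B, C} determines non-prime {D}, so the relation is not even in 2NF.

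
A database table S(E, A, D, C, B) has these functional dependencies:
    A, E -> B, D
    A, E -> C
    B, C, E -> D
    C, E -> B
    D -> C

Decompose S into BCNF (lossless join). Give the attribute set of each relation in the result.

{A, C, E}; {B, C, E}; {B, D, E}; {C, D}

Candidate key of the original relation: {A, E}.
Within {A, B, C, D, E}: {B, C, E}⁺ ∩ {A, B, C, D, E} = {B, C, D, E}, not the whole set, so B, C, E -> D violates BCNF; decompose into {B, C, D, E} and {A, B, C, E}.
Within {B, C, D, E}: {D}⁺ ∩ {B, C, D, E} = {C, D}, not the whole set, so D -> C violates BCNF; decompose into {C, D} and {B, D, E}.
{C, D} has no BCNF violation.
{B, D, E} has no BCNF violation.
Within {A, B, C, E}: {C, E}⁺ ∩ {A, B, C, E} = {B, C, E}, not the whole set, so C, E -> B violates BCNF; decompose into {B, C, E} and {A, C, E}.
{B, C, E} has no BCNF violation.
{A, C, E} has no BCNF violation.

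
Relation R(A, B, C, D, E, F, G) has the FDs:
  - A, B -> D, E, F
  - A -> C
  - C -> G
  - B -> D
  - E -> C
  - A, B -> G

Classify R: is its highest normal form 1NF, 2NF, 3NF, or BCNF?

1NF

Candidate key: {A, B}. Prime attributes: {A, B}.
For A -> C we have {A}⁺ = {A, C, G}; {A} is not a superkey, so BCNF fails.
Because {C} is non-prime and the left side of A -> C is not a superkey, the relation is not in 3NF.
{A} is a proper subset of the key {A, B}, and {A}⁺ contains the non-prime attributes {C, G} — a partial dependency, so 2NF is violated.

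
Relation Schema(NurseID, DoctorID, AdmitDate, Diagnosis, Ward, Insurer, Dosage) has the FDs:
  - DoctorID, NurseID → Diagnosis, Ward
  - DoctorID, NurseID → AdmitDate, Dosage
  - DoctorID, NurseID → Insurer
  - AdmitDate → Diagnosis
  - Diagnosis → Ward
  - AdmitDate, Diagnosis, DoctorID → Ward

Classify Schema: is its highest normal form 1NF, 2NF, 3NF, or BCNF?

2NF

Candidate key: {DoctorID, NurseID}. Prime attributes: {DoctorID, NurseID}.
For AdmitDate → Diagnosis we have {AdmitDate}⁺ = {AdmitDate, Diagnosis, Ward}; {AdmitDate} is not a superkey, so BCNF fails.
Because {Diagnosis} is non-prime and the left side of AdmitDate → Diagnosis is not a superkey, the relation is not in 3NF.
Checking every proper subset of each key, none determines a non-prime attribute — 2NF is satisfied.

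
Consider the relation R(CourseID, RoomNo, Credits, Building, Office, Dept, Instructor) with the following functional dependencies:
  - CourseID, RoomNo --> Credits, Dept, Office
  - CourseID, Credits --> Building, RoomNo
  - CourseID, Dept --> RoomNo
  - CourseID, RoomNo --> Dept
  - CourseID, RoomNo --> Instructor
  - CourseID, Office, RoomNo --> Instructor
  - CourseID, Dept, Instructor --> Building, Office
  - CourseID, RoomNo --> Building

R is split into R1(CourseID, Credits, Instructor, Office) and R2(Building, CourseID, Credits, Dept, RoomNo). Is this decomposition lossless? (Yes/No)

Yes

The shared attributes are {CourseID, Credits} and {CourseID, Credits}⁺ = {Building, CourseID, Credits, Dept, Instructor, Office, RoomNo}.
This includes all of R1, so the common attributes are a superkey of R1 — the join is lossless.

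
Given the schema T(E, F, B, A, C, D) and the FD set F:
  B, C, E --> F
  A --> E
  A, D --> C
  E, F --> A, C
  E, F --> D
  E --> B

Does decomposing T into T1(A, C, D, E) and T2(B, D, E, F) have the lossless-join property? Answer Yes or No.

No

T1 ∩ T2 = {D, E}; its closure under F is {B, D, E}.
Neither T1 nor T2 is contained in that closure, so the decomposition is lossy.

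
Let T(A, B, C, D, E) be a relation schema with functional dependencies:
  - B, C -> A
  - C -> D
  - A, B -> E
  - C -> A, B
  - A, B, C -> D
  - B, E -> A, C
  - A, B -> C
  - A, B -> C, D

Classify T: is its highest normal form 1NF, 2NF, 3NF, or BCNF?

Candidate keys: {A, B}, {B, E}, {C}. Prime attributes: {A, B, C, E}.
Every FD has a superkey on the left, so the relation is in BCNF.

BCNF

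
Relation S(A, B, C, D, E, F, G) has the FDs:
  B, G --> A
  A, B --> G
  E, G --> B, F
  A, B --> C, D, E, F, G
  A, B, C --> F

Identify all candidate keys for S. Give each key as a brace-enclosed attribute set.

{A, B}, {B, G}, {E, G}

{A, B}⁺ = {A, B, C, D, E, F, G}, which is every attribute, so {A, B} is a candidate key.
{B, G}⁺ = {A, B, C, D, E, F, G}, which is every attribute, so {B, G} is a candidate key.
{E, G}⁺ = {A, B, C, D, E, F, G}, which is every attribute, so {E, G} is a candidate key.
Any other superkey properly contains one of these, so there are no further candidate keys.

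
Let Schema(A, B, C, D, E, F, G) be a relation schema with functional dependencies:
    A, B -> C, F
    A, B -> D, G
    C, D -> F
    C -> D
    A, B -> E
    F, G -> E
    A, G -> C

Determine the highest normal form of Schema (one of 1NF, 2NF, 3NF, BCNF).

2NF

Candidate key: {A, B}. Prime attributes: {A, B}.
C, D -> F breaks BCNF: {C, D}⁺ = {C, D, F}, so {C, D} is not a superkey.
C, D -> F determines the non-prime attribute {F} from a non-superkey — 3NF is violated.
No non-prime attribute depends on a proper subset of any candidate key, so 2NF holds.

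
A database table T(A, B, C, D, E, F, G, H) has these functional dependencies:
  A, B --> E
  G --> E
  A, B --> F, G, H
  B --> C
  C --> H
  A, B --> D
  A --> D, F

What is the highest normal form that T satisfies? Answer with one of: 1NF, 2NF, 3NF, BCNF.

1NF

Candidate key: {A, B}. Prime attributes: {A, B}.
For G --> E we have {G}⁺ = {E, G}; {G} is not a superkey, so BCNF fails.
G --> E has non-prime {E} on the right and a non-superkey on the left, so 3NF fails.
{A} is a proper subset of the key {A, B}, and {A}⁺ contains the non-prime attributes {D, F} — a partial dependency, so 2NF is violated.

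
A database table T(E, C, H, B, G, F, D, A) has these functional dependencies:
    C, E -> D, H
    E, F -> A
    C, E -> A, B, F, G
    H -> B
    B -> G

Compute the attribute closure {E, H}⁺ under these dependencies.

{B, E, G, H}

Start with {E, H}.
H -> B applies; add {B} → now {B, E, H}.
B -> G applies; add {G} → now {B, E, G, H}.
No further FD applies.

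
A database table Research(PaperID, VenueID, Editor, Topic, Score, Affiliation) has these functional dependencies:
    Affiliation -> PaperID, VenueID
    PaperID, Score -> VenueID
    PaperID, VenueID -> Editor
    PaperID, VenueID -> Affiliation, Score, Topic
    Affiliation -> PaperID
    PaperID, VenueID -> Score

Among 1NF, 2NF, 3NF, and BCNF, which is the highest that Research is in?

Candidate keys: {Affiliation}, {PaperID, Score}, {PaperID, VenueID}. Prime attributes: {Affiliation, PaperID, Score, VenueID}.
Each dependency's left side is a superkey — BCNF holds.

BCNF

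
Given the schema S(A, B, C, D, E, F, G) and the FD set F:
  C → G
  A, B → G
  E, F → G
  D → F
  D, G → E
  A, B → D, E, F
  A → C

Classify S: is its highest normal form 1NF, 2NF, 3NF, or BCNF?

Candidate key: {A, B}. Prime attributes: {A, B}.
For C → G we have {C}⁺ = {C, G}; {C} is not a superkey, so BCNF fails.
C → G determines the non-prime attribute {G} from a non-superkey — 3NF is violated.
Since {A} ⊂ {A, B} and {A}⁺ ⊇ {C, G} with {C, G} non-prime, there is a partial dependency; 2NF fails.

1NF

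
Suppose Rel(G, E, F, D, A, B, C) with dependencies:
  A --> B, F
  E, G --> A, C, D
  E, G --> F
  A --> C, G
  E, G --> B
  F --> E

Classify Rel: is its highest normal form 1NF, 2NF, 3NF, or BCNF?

3NF

Candidate keys: {A}, {E, G}, {F, G}. Prime attributes: {A, E, F, G}.
For F --> E we have {F}⁺ = {E, F}; {F} is not a superkey, so BCNF fails.
Since {E} ⊆ prime attributes and every other non-superkey FD also has a prime right side, the schema is in 3NF.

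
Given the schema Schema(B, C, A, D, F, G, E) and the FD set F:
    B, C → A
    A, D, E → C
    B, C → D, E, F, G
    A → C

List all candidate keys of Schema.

Attributes never on any right-hand side: {B} — every candidate key must contain it.
{A, B}⁺ = {A, B, C, D, E, F, G} — all of the relation — so {A, B} is a candidate key.
{B, C}⁺ = {A, B, C, D, E, F, G} — all of the relation — so {B, C} is a candidate key.
No proper subset of any of these is a key, and no other minimal superkey exists.

{A, B}, {B, C}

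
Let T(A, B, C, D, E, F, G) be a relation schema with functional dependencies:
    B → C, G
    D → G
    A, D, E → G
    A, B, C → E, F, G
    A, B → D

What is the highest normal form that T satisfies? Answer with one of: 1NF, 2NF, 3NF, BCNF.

1NF

Candidate key: {A, B}. Prime attributes: {A, B}.
B → C, G breaks BCNF: {B}⁺ = {B, C, G}, so {B} is not a superkey.
B → C, G has non-prime {C, G} on the right and a non-superkey on the left, so 3NF fails.
The proper key subset {B} of {A, B} determines non-prime {C, G}, so the relation is not even in 2NF.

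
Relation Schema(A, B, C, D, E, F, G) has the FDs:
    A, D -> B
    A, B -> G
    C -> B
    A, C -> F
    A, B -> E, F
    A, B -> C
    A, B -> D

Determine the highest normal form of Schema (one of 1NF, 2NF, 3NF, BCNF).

Candidate keys: {A, B}, {A, C}, {A, D}. Prime attributes: {A, B, C, D}.
For C -> B we have {C}⁺ = {B, C}; {C} is not a superkey, so BCNF fails.
But every attribute on its right side ({B}) is prime, and the same holds for every other non-superkey FD, so 3NF still holds.

3NF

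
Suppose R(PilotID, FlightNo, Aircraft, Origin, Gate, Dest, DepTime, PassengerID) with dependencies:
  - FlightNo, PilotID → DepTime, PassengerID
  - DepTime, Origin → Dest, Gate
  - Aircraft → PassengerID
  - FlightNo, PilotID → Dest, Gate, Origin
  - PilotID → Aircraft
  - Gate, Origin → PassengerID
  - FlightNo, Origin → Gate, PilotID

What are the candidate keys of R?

No FD produces {FlightNo}, so it must be in every candidate key.
{FlightNo, Origin} is a candidate key since {FlightNo, Origin}⁺ = {Aircraft, DepTime, Dest, FlightNo, Gate, Origin, PassengerID, PilotID} covers every attribute.
{FlightNo, PilotID} is a candidate key since {FlightNo, PilotID}⁺ = {Aircraft, DepTime, Dest, FlightNo, Gate, Origin, PassengerID, PilotID} covers every attribute.
Any other superkey properly contains one of these, so there are no further candidate keys.

{FlightNo, Origin}, {FlightNo, PilotID}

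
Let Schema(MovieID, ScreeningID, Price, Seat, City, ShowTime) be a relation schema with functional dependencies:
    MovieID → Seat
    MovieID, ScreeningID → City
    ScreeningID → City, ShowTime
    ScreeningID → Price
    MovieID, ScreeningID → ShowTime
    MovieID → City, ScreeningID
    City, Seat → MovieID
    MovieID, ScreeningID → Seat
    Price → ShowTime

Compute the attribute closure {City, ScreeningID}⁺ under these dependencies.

Start with {City, ScreeningID}.
ScreeningID → City, ShowTime applies; add {ShowTime} → now {City, ScreeningID, ShowTime}.
ScreeningID → Price applies; add {Price} → now {City, Price, ScreeningID, ShowTime}.
No further FD applies.

{City, Price, ScreeningID, ShowTime}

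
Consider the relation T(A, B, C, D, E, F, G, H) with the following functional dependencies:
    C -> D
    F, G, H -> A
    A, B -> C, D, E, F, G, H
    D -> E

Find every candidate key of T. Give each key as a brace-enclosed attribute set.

No FD produces {B}, so it must be in every candidate key.
{A, B}⁺ = {A, B, C, D, E, F, G, H}, which is every attribute, so {A, B} is a candidate key.
{B, F, G, H}⁺ = {A, B, C, D, E, F, G, H}, which is every attribute, so {B, F, G, H} is a candidate key.
No proper subset of any of these is a key, and no other minimal superkey exists.

{A, B}, {B, F, G, H}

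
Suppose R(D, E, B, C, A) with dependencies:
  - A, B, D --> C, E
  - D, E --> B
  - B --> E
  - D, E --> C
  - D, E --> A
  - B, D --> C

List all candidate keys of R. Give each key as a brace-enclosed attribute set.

{B, D}, {D, E}

{D} never appears on the right of any FD, so every key must include it.
Closure of {B, D} is {A, B, C, D, E}, the whole schema; {B, D} is a candidate key.
Closure of {D, E} is {A, B, C, D, E}, the whole schema; {D, E} is a candidate key.
These are minimal and exhaustive — every other superkey contains one of them.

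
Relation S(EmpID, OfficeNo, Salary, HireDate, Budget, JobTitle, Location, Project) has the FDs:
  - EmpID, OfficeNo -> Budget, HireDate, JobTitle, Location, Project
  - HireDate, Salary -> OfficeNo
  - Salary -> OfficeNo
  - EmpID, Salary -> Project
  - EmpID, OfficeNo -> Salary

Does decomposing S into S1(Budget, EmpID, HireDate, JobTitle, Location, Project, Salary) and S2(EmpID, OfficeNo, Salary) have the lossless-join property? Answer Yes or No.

Yes

The shared attributes are {EmpID, Salary} and {EmpID, Salary}⁺ = {Budget, EmpID, HireDate, JobTitle, Location, OfficeNo, Project, Salary}.
S1 is contained in that closure, so S1 ∩ S2 -> S1 holds and the join is lossless.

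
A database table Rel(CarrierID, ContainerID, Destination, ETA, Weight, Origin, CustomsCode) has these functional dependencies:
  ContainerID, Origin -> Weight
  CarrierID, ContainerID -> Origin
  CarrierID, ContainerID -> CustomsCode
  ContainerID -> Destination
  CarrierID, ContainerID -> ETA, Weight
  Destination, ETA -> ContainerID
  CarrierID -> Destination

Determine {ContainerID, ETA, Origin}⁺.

Start with {ContainerID, ETA, Origin}.
ContainerID, Origin -> Weight applies; add {Weight} → now {ContainerID, ETA, Origin, Weight}.
ContainerID -> Destination applies; add {Destination} → now {ContainerID, Destination, ETA, Origin, Weight}.
No further FD applies.

{ContainerID, Destination, ETA, Origin, Weight}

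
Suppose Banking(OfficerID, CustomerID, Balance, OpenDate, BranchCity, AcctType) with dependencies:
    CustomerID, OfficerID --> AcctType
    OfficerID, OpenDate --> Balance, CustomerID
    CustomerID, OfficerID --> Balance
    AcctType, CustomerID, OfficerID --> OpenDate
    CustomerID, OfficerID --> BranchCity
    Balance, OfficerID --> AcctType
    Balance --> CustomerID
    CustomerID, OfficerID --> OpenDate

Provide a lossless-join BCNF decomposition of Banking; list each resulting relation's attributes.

{AcctType, Balance, BranchCity, OfficerID, OpenDate}; {Balance, CustomerID}

Candidate keys of the original relation: {Balance, OfficerID}, {CustomerID, OfficerID}, {OfficerID, OpenDate}.
Within {AcctType, Balance, BranchCity, CustomerID, OfficerID, OpenDate}: {Balance}⁺ ∩ {AcctType, Balance, BranchCity, CustomerID, OfficerID, OpenDate} = {Balance, CustomerID}, not the whole set, so Balance --> CustomerID violates BCNF; decompose into {Balance, CustomerID} and {AcctType, Balance, BranchCity, OfficerID, OpenDate}.
{Balance, CustomerID}: every determinant is a superkey — BCNF.
{AcctType, Balance, BranchCity, OfficerID, OpenDate}: every determinant is a superkey — BCNF.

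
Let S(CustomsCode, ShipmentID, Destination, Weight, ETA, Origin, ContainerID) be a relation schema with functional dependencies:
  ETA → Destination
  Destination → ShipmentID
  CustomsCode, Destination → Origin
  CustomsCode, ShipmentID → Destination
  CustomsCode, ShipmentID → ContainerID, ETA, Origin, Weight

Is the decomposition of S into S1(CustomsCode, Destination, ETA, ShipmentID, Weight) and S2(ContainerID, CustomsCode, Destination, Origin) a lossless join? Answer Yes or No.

The shared attributes are {CustomsCode, Destination} and {CustomsCode, Destination}⁺ = {ContainerID, CustomsCode, Destination, ETA, Origin, ShipmentID, Weight}.
This includes all of S1, so the common attributes are a superkey of S1 — the join is lossless.

Yes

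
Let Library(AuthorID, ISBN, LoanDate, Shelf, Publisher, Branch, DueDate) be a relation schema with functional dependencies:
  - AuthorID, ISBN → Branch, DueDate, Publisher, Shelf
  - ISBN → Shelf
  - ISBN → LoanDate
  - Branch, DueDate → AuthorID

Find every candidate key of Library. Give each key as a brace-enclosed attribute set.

{AuthorID, ISBN}, {Branch, DueDate, ISBN}

No FD produces {ISBN}, so it must be in every candidate key.
{AuthorID, ISBN} is a candidate key since {AuthorID, ISBN}⁺ = {AuthorID, Branch, DueDate, ISBN, LoanDate, Publisher, Shelf} covers every attribute.
{Branch, DueDate, ISBN} is a candidate key since {Branch, DueDate, ISBN}⁺ = {AuthorID, Branch, DueDate, ISBN, LoanDate, Publisher, Shelf} covers every attribute.
These are minimal and exhaustive — every other superkey contains one of them.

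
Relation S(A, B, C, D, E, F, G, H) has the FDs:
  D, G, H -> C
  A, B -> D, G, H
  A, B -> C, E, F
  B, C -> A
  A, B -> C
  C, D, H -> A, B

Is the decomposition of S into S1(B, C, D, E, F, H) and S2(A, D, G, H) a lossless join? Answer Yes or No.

S1 ∩ S2 = {D, H}; its closure under F is {D, H}.
Neither S1 nor S2 is contained in that closure, so the decomposition is lossy.

No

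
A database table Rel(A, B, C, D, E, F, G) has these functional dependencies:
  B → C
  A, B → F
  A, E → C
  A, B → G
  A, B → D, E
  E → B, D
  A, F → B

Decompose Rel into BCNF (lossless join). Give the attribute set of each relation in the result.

Candidate keys of the original relation: {A, B}, {A, E}, {A, F}.
In {A, B, C, D, E, F, G}, {B} is not a superkey ({B}⁺ restricted to this set is {B, C}), so split on B → C into {B, C} and {A, B, D, E, F, G}.
{B, C}: every determinant is a superkey — BCNF.
In {A, B, D, E, F, G}, {E} is not a superkey ({E}⁺ restricted to this set is {B, D, E}), so split on E → B, D into {B, D, E} and {A, E, F, G}.
{B, D, E}: every determinant is a superkey — BCNF.
{A, E, F, G}: every determinant is a superkey — BCNF.

{A, E, F, G}; {B, C}; {B, D, E}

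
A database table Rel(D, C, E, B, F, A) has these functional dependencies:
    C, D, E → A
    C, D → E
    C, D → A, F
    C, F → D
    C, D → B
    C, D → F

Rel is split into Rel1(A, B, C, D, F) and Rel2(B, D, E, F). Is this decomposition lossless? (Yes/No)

No

The shared attributes are {B, D, F} and {B, D, F}⁺ = {B, D, F}.
Neither Rel1 nor Rel2 is contained in that closure, so the decomposition is lossy.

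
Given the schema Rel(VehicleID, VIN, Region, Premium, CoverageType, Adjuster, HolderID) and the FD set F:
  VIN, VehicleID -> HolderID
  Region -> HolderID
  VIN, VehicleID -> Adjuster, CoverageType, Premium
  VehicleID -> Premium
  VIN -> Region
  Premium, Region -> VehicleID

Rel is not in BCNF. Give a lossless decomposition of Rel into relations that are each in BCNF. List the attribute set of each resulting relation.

{Adjuster, CoverageType, VIN, VehicleID}; {HolderID, Region}; {Premium, VehicleID}; {Region, VIN}

Candidate keys of the original relation: {Premium, VIN}, {VIN, VehicleID}.
{Adjuster, CoverageType, HolderID, Premium, Region, VIN, VehicleID}: {Region} determines {HolderID, Region} here but is not a superkey — split on Region -> HolderID, giving {HolderID, Region} and {Adjuster, CoverageType, Premium, Region, VIN, VehicleID}.
{HolderID, Region} has no BCNF violation.
{Adjuster, CoverageType, Premium, Region, VIN, VehicleID}: {VehicleID} determines {Premium, VehicleID} here but is not a superkey — split on VehicleID -> Premium, giving {Premium, VehicleID} and {Adjuster, CoverageType, Region, VIN, VehicleID}.
{Premium, VehicleID} has no BCNF violation.
{Adjuster, CoverageType, Region, VIN, VehicleID}: {VIN} determines {Region, VIN} here but is not a superkey — split on VIN -> Region, giving {Region, VIN} and {Adjuster, CoverageType, VIN, VehicleID}.
{Region, VIN} has no BCNF violation.
{Adjuster, CoverageType, VIN, VehicleID} has no BCNF violation.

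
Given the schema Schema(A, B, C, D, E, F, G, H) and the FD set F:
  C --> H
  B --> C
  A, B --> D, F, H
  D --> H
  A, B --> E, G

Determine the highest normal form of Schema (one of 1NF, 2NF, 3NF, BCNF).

1NF

Candidate key: {A, B}. Prime attributes: {A, B}.
C --> H breaks BCNF: {C}⁺ = {C, H}, so {C} is not a superkey.
C --> H has non-prime {H} on the right and a non-superkey on the left, so 3NF fails.
Since {B} ⊂ {A, B} and {B}⁺ ⊇ {C, H} with {C, H} non-prime, there is a partial dependency; 2NF fails.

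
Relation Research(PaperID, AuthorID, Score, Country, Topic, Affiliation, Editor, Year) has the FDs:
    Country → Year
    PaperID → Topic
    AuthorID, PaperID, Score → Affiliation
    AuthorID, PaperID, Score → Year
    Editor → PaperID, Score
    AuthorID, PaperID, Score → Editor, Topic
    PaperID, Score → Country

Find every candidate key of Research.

No FD produces {AuthorID}, so it must be in every candidate key.
{AuthorID, Editor}⁺ = {Affiliation, AuthorID, Country, Editor, PaperID, Score, Topic, Year}, which is every attribute, so {AuthorID, Editor} is a candidate key.
{AuthorID, PaperID, Score}⁺ = {Affiliation, AuthorID, Country, Editor, PaperID, Score, Topic, Year}, which is every attribute, so {AuthorID, PaperID, Score} is a candidate key.
No proper subset of any of these is a key, and no other minimal superkey exists.

{AuthorID, Editor}, {AuthorID, PaperID, Score}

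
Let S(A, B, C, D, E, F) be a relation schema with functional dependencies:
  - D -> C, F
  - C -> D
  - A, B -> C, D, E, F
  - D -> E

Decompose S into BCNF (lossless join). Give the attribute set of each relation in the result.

Candidate key of the original relation: {A, B}.
{A, B, C, D, E, F}: {D} determines {C, D, E, F} here but is not a superkey — split on D -> C, E, F, giving {C, D, E, F} and {A, B, D}.
{C, D, E, F}: every determinant is a superkey — BCNF.
{A, B, D}: every determinant is a superkey — BCNF.

{A, B, D}; {C, D, E, F}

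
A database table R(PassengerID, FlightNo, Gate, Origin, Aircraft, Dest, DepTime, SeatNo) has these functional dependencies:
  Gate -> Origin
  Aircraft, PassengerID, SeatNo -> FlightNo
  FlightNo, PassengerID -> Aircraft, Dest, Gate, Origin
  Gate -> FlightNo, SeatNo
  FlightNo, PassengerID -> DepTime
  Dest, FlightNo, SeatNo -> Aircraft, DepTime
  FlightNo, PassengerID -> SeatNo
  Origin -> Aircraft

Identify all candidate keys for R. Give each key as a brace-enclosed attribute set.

{PassengerID} never appears on the right of any FD, so every key must include it.
{FlightNo, PassengerID}⁺ = {Aircraft, DepTime, Dest, FlightNo, Gate, Origin, PassengerID, SeatNo}, which is every attribute, so {FlightNo, PassengerID} is a candidate key.
{Gate, PassengerID}⁺ = {Aircraft, DepTime, Dest, FlightNo, Gate, Origin, PassengerID, SeatNo}, which is every attribute, so {Gate, PassengerID} is a candidate key.
{Aircraft, PassengerID, SeatNo}⁺ = {Aircraft, DepTime, Dest, FlightNo, Gate, Origin, PassengerID, SeatNo}, which is every attribute, so {Aircraft, PassengerID, SeatNo} is a candidate key.
{Origin, PassengerID, SeatNo}⁺ = {Aircraft, DepTime, Dest, FlightNo, Gate, Origin, PassengerID, SeatNo}, which is every attribute, so {Origin, PassengerID, SeatNo} is a candidate key.
No proper subset of any of these is a key, and no other minimal superkey exists.

{Aircraft, PassengerID, SeatNo}, {FlightNo, PassengerID}, {Gate, PassengerID}, {Origin, PassengerID, SeatNo}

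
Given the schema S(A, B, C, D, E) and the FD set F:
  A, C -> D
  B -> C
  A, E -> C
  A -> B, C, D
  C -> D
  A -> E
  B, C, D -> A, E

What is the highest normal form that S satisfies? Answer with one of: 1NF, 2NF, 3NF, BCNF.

2NF

Candidate keys: {A}, {B}. Prime attributes: {A, B}.
C -> D: {C}⁺ = {C, D}, which is not all of the attributes, so the left side is not a superkey — BCNF is violated.
C -> D determines the non-prime attribute {D} from a non-superkey — 3NF is violated.
With only single-attribute keys there can be no partial dependency, so 2NF holds.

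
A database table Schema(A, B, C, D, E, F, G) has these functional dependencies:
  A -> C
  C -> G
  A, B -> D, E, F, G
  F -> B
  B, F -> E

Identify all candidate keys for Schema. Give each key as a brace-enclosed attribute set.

Attributes never on any right-hand side: {A} — every candidate key must contain it.
{A, B}⁺ = {A, B, C, D, E, F, G} — all of the relation — so {A, B} is a candidate key.
{A, F}⁺ = {A, B, C, D, E, F, G} — all of the relation — so {A, F} is a candidate key.
No proper subset of any of these is a key, and no other minimal superkey exists.

{A, B}, {A, F}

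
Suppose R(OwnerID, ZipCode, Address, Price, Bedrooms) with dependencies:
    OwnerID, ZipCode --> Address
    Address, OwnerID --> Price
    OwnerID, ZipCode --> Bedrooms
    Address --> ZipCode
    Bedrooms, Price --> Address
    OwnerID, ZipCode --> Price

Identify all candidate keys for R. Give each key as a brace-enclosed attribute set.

{Address, OwnerID}, {Bedrooms, OwnerID, Price}, {OwnerID, ZipCode}

{OwnerID} never appears on the right of any FD, so every key must include it.
{Address, OwnerID}⁺ = {Address, Bedrooms, OwnerID, Price, ZipCode}, which is every attribute, so {Address, OwnerID} is a candidate key.
{OwnerID, ZipCode}⁺ = {Address, Bedrooms, OwnerID, Price, ZipCode}, which is every attribute, so {OwnerID, ZipCode} is a candidate key.
{Bedrooms, OwnerID, Price}⁺ = {Address, Bedrooms, OwnerID, Price, ZipCode}, which is every attribute, so {Bedrooms, OwnerID, Price} is a candidate key.
These are minimal and exhaustive — every other superkey contains one of them.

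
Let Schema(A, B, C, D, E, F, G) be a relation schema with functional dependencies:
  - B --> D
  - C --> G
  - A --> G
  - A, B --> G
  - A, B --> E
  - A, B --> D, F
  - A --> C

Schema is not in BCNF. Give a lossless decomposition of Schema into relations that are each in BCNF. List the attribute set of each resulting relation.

{A, B, E, F}; {A, C}; {B, D}; {C, G}

Candidate key of the original relation: {A, B}.
Within {A, B, C, D, E, F, G}: {B}⁺ ∩ {A, B, C, D, E, F, G} = {B, D}, not the whole set, so B --> D violates BCNF; decompose into {B, D} and {A, B, C, E, F, G}.
{B, D} is in BCNF.
Within {A, B, C, E, F, G}: {C}⁺ ∩ {A, B, C, E, F, G} = {C, G}, not the whole set, so C --> G violates BCNF; decompose into {C, G} and {A, B, C, E, F}.
{C, G} is in BCNF.
Within {A, B, C, E, F}: {A}⁺ ∩ {A, B, C, E, F} = {A, C}, not the whole set, so A --> C violates BCNF; decompose into {A, C} and {A, B, E, F}.
{A, C} is in BCNF.
{A, B, E, F} is in BCNF.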